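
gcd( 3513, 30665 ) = 1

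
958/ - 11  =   - 958/11 = - 87.09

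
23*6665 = 153295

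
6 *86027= 516162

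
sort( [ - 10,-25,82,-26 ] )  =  [ - 26, - 25, -10, 82]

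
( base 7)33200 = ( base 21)iie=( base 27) BBE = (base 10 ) 8330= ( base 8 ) 20212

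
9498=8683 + 815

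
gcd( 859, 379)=1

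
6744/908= 1686/227 = 7.43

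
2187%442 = 419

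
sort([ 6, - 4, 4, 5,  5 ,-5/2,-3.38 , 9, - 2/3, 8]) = [ - 4, - 3.38, - 5/2, - 2/3, 4,5, 5,6, 8 , 9]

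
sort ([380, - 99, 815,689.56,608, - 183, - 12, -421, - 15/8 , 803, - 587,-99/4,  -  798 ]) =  [  -  798,-587,-421, -183,-99 ,-99/4,- 12,-15/8,380, 608,689.56, 803, 815]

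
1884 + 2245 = 4129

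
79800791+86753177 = 166553968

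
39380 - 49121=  - 9741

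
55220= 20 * 2761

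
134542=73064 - -61478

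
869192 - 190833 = 678359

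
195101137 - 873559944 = -678458807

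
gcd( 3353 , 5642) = 7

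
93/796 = 93/796= 0.12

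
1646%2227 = 1646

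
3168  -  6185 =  - 3017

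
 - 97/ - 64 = 1+ 33/64 = 1.52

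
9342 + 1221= 10563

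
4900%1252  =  1144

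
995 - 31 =964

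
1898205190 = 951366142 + 946839048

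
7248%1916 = 1500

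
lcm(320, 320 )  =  320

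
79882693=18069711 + 61812982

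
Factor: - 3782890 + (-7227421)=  - 11010311 =-13^1 * 67^1 * 12641^1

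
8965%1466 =169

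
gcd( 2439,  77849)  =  1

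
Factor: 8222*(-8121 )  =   - 66770862 = - 2^1*3^1*2707^1 * 4111^1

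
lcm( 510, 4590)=4590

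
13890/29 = 13890/29 = 478.97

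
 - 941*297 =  - 279477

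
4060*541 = 2196460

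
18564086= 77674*239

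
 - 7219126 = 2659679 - 9878805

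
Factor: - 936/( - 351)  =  8/3 = 2^3 * 3^ ( - 1)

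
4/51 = 4/51 = 0.08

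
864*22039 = 19041696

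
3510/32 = 109+11/16 = 109.69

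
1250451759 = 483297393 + 767154366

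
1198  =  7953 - 6755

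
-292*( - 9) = 2628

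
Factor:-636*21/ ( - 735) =636/35 = 2^2*3^1*5^( -1 )*7^ (  -  1 )*53^1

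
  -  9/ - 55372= 9/55372=0.00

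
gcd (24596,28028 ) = 572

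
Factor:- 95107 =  - 95107^1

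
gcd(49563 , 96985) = 1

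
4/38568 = 1/9642 = 0.00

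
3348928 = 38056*88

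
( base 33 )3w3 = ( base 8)10346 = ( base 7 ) 15420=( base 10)4326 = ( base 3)12221020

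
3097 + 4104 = 7201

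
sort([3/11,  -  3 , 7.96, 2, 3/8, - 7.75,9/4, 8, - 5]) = [ - 7.75, - 5, - 3,3/11,3/8,2,9/4,7.96, 8 ] 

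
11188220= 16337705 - 5149485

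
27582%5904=3966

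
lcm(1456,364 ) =1456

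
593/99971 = 593/99971 = 0.01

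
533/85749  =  533/85749 = 0.01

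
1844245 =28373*65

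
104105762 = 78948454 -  - 25157308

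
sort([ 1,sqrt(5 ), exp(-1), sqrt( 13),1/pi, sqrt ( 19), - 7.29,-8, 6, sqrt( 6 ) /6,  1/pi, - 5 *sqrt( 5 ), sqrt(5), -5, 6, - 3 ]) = [ - 5 *sqrt( 5 ),  -  8 , - 7.29,-5,-3, 1/pi, 1/pi, exp(-1 ),sqrt( 6 ) /6, 1, sqrt( 5 ), sqrt( 5),sqrt(13), sqrt( 19), 6,6 ] 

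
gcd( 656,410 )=82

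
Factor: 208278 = 2^1*3^3*7^1*19^1*29^1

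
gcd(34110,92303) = 1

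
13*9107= 118391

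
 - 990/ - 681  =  330/227  =  1.45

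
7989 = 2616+5373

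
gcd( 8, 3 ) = 1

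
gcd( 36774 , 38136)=1362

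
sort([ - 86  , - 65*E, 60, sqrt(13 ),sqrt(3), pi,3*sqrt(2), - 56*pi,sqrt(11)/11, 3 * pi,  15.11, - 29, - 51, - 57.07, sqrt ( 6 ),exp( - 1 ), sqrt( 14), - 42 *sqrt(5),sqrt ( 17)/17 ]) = [  -  65*E, - 56*pi, - 42*sqrt( 5),-86,  -  57.07, - 51, - 29,  sqrt( 17)/17, sqrt( 11)/11,exp(- 1), sqrt(3), sqrt( 6), pi, sqrt( 13), sqrt(14), 3*sqrt(2 ), 3 * pi , 15.11, 60]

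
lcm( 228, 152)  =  456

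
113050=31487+81563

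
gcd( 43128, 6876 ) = 36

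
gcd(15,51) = 3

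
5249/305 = 17 +64/305=17.21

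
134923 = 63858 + 71065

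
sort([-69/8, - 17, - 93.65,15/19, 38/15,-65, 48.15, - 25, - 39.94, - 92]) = [-93.65,-92,- 65, - 39.94, - 25, - 17 , - 69/8,15/19,38/15,48.15 ]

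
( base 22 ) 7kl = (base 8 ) 7411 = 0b111100001001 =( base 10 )3849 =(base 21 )8F6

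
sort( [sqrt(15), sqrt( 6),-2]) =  [-2, sqrt(6 ) , sqrt(15) ] 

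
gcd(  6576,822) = 822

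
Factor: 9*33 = 297 = 3^3 * 11^1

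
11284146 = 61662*183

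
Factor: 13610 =2^1* 5^1*1361^1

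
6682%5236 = 1446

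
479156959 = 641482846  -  162325887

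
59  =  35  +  24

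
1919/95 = 20+1/5 = 20.20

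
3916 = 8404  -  4488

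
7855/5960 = 1571/1192=1.32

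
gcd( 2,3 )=1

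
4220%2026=168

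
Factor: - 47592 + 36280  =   - 11312 = - 2^4 *7^1*101^1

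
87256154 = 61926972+25329182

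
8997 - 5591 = 3406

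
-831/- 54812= 831/54812 = 0.02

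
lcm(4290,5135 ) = 338910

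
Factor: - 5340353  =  -523^1*10211^1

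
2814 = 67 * 42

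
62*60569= 3755278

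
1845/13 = 141  +  12/13 = 141.92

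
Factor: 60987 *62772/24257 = 3828275964/24257=2^2*3^2*29^1 * 127^(-1) * 191^(-1)*701^1 *5231^1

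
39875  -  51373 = - 11498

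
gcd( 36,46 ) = 2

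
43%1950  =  43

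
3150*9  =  28350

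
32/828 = 8/207 = 0.04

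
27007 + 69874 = 96881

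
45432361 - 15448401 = 29983960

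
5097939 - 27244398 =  - 22146459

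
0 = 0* 205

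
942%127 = 53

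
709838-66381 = 643457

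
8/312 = 1/39 = 0.03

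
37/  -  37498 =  - 37/37498 = - 0.00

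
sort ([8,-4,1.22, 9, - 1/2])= [  -  4, - 1/2,1.22,8,9]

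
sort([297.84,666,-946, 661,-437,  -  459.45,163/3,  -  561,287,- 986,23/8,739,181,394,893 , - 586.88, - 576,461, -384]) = [-986,-946,-586.88,-576,-561,-459.45, - 437, - 384, 23/8 , 163/3,  181,287, 297.84, 394,461,661,666, 739,893 ] 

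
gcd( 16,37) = 1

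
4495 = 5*899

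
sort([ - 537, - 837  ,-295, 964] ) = [ - 837, - 537, - 295 , 964]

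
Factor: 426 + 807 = 1233 = 3^2*137^1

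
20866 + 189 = 21055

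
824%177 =116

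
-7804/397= - 20 + 136/397 = -19.66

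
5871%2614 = 643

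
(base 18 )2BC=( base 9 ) 1153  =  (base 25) 198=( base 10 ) 858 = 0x35A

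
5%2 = 1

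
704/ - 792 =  - 1 + 1/9= -0.89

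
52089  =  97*537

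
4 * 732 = 2928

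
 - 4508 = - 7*644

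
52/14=26/7=3.71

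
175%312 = 175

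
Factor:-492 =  - 2^2*3^1*41^1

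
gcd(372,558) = 186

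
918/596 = 1 + 161/298 = 1.54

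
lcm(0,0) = 0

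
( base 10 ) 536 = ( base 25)lb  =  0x218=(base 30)HQ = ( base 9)655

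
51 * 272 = 13872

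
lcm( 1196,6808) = 88504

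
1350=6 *225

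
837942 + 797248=1635190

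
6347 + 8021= 14368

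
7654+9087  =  16741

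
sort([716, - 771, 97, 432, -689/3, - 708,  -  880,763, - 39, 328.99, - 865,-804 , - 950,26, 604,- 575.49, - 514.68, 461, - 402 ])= [ - 950, - 880  , - 865, - 804, - 771, - 708, - 575.49, - 514.68, - 402, - 689/3,- 39, 26,97, 328.99,432,461,  604,716,763]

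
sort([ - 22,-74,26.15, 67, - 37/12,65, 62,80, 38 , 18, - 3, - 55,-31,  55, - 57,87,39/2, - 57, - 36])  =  [ - 74, - 57, - 57, - 55, - 36, - 31,-22, - 37/12,- 3 , 18,39/2,  26.15,38,55, 62, 65,67 , 80, 87 ]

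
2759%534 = 89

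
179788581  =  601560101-421771520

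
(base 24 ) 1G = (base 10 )40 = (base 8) 50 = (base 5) 130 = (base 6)104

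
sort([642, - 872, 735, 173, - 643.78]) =[  -  872,-643.78, 173, 642, 735] 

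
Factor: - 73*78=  - 2^1 *3^1*13^1* 73^1 = -  5694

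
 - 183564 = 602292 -785856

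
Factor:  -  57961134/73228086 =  - 3220063/4068227= - 7^1*11^1*19^1*31^1* 53^( - 1)*59^( - 1)*71^1*1301^( - 1)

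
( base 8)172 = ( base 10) 122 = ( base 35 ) 3H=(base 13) 95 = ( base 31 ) 3T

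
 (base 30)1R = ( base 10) 57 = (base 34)1n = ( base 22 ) 2d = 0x39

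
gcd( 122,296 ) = 2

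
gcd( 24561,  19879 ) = 1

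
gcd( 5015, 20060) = 5015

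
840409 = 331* 2539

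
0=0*134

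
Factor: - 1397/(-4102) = 2^( - 1)* 7^(- 1 )*11^1*127^1*293^(-1 ) 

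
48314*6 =289884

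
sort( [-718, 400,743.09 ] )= [ - 718, 400, 743.09 ]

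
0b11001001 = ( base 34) 5V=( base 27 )7c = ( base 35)5q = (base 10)201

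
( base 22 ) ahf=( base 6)40113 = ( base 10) 5229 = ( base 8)12155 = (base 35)49E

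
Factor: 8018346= 2^1*3^1* 7^1*190913^1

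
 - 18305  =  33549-51854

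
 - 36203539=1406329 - 37609868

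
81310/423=1730/9  =  192.22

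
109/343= 109/343 = 0.32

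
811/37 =811/37  =  21.92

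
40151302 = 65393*614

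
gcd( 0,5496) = 5496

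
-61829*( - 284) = 17559436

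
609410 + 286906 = 896316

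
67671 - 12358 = 55313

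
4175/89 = 46 + 81/89 =46.91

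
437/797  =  437/797=0.55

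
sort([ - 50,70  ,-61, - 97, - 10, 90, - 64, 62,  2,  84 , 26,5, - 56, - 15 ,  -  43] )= [ - 97, - 64, - 61, -56, - 50, - 43, - 15, - 10,2, 5,26,62,70,84, 90 ] 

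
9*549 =4941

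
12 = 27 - 15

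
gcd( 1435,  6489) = 7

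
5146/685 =5146/685 =7.51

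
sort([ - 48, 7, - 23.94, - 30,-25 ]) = [-48, - 30,-25,-23.94, 7] 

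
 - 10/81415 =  - 2/16283 = -  0.00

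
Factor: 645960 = 2^3*3^1*5^1 * 7^1*769^1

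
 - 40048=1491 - 41539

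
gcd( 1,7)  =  1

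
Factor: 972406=2^1 * 486203^1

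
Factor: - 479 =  - 479^1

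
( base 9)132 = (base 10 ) 110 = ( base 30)3k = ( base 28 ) 3q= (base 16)6e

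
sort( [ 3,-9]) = [ - 9, 3]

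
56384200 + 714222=57098422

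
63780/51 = 21260/17 = 1250.59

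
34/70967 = 34/70967= 0.00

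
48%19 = 10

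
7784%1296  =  8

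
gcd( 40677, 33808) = 1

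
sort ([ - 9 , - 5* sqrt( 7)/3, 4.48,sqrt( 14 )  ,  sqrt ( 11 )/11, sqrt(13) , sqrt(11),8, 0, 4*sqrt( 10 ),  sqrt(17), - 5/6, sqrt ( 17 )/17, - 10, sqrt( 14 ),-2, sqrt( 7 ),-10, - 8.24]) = [ - 10,-10, - 9, - 8.24, - 5*sqrt( 7 )/3, - 2, - 5/6,0, sqrt( 17 )/17 , sqrt( 11)/11, sqrt ( 7), sqrt( 11 ), sqrt( 13),sqrt( 14), sqrt(14 ), sqrt( 17 ),  4.48,8, 4*sqrt(10)]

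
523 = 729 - 206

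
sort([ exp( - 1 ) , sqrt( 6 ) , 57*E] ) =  [exp ( -1 ),sqrt( 6 ),57*E]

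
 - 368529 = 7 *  (-52647 )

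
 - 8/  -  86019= 8/86019 = 0.00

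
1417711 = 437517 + 980194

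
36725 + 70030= 106755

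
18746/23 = 18746/23=815.04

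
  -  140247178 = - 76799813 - 63447365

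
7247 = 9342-2095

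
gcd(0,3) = 3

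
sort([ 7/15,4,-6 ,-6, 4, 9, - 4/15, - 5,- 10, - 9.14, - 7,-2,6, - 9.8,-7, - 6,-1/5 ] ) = [ - 10, - 9.8 , - 9.14,-7, - 7, - 6, - 6, - 6, - 5, - 2, - 4/15, - 1/5,  7/15, 4, 4, 6, 9]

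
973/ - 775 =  - 973/775  =  - 1.26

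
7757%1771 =673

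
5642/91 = 62=62.00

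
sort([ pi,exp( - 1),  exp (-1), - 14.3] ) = [ - 14.3, exp(-1),exp( - 1), pi ]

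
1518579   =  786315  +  732264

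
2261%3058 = 2261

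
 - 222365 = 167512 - 389877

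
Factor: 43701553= 7^1 * 6243079^1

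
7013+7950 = 14963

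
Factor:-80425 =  - 5^2*3217^1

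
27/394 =27/394=0.07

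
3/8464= 3/8464=0.00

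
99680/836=24920/209  =  119.23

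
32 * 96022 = 3072704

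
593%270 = 53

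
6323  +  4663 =10986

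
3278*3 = 9834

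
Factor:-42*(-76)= 3192 =2^3*3^1*7^1*19^1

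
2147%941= 265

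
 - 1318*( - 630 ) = 830340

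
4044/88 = 1011/22 = 45.95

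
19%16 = 3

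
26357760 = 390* 67584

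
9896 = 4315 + 5581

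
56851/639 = 88 + 619/639 = 88.97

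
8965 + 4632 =13597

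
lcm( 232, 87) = 696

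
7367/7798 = 7367/7798 = 0.94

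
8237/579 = 14 + 131/579 = 14.23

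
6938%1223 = 823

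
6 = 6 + 0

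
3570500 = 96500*37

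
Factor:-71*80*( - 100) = 568000 = 2^6*5^3*71^1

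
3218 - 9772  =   - 6554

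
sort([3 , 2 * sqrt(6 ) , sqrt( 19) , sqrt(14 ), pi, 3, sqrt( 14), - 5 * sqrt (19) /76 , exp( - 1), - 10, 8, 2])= [-10, - 5 * sqrt(19 )/76,exp(-1), 2, 3, 3,  pi,sqrt(14 ), sqrt(14),sqrt( 19 ), 2*sqrt( 6 ),8 ] 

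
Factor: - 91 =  - 7^1*13^1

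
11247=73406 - 62159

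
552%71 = 55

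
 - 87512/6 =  - 43756/3  =  - 14585.33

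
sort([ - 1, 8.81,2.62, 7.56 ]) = [- 1,2.62, 7.56,8.81 ] 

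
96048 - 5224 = 90824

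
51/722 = 51/722 = 0.07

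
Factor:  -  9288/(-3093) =3096/1031 = 2^3 *3^2*43^1*1031^( - 1 )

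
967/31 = 967/31 = 31.19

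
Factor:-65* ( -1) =5^1 * 13^1= 65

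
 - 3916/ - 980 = 3 + 244/245  =  4.00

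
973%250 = 223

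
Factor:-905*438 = -396390 = - 2^1*3^1*5^1 * 73^1* 181^1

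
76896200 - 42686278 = 34209922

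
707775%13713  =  8412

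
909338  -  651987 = 257351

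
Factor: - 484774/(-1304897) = 2^1*11^( - 1 )*37^1*313^( - 1)*379^( - 1 )*6551^1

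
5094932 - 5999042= -904110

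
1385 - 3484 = -2099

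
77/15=77/15 = 5.13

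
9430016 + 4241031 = 13671047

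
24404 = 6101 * 4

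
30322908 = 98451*308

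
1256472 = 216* 5817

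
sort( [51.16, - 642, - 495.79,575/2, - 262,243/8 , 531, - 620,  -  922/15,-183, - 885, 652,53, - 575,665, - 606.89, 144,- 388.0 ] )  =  [-885, - 642, - 620  , - 606.89, - 575, - 495.79,-388.0, - 262, - 183, - 922/15,243/8,  51.16,53,  144, 575/2,531 , 652, 665 ]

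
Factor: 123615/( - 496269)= - 5^1*41^1*823^(-1 )=-  205/823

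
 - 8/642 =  -1 + 317/321 = -0.01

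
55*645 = 35475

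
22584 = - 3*(- 7528 ) 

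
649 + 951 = 1600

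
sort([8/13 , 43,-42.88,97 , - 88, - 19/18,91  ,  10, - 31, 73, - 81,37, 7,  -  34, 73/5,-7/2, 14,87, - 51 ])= [ - 88, - 81,-51, - 42.88, - 34, - 31,- 7/2, - 19/18,8/13, 7,10,14,73/5,37,43,73, 87, 91,97]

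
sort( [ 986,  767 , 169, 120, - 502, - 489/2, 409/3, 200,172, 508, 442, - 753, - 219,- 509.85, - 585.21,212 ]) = [ - 753,  -  585.21, - 509.85,-502  , - 489/2,-219, 120, 409/3, 169,172,200, 212, 442,  508,767 , 986] 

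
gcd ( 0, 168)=168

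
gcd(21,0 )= 21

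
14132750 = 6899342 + 7233408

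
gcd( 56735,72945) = 8105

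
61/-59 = -2 + 57/59  =  - 1.03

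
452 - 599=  -147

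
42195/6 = 14065/2 = 7032.50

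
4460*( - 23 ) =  - 102580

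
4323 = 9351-5028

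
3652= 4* 913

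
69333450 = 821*84450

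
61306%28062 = 5182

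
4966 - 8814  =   - 3848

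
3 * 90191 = 270573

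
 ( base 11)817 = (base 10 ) 986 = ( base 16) 3DA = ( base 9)1315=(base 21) 24k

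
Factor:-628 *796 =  - 2^4*157^1*199^1 = - 499888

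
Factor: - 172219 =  - 172219^1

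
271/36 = 271/36 = 7.53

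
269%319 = 269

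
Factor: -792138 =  - 2^1 * 3^1*47^1*53^2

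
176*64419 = 11337744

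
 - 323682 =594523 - 918205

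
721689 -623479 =98210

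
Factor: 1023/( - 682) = -2^ ( - 1 )*3^1 =- 3/2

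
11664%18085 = 11664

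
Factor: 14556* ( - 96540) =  - 1405236240 = - 2^4*3^2*5^1*1213^1* 1609^1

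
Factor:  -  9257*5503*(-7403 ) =11^1*673^1*5503^1*9257^1= 377118229213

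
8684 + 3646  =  12330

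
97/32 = 97/32  =  3.03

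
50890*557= 28345730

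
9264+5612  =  14876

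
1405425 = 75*18739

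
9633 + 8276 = 17909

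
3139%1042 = 13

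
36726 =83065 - 46339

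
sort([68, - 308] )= [- 308, 68 ] 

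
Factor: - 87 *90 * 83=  - 2^1*3^3*5^1*29^1* 83^1= - 649890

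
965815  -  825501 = 140314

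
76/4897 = 76/4897 = 0.02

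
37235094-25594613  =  11640481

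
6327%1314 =1071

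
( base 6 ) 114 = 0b101110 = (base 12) 3a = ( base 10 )46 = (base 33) 1d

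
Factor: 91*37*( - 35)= - 5^1 * 7^2*13^1*37^1 = -117845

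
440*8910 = 3920400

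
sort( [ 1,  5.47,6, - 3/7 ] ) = [ - 3/7,1,  5.47, 6] 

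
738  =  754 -16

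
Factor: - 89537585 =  - 5^1*47^1*381011^1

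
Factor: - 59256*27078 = -1604533968 = - 2^4*3^3*823^1* 4513^1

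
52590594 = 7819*6726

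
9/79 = 9/79 = 0.11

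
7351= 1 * 7351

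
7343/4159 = 7343/4159  =  1.77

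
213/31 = 213/31=6.87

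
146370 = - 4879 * ( - 30)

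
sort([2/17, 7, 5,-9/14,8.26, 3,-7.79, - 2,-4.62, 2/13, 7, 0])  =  [  -  7.79, - 4.62, - 2, - 9/14, 0, 2/17, 2/13, 3,5, 7, 7,8.26 ] 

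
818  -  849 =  - 31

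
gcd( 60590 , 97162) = 2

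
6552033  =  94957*69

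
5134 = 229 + 4905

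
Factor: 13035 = 3^1 * 5^1 * 11^1*79^1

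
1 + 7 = 8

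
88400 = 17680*5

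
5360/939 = 5360/939 = 5.71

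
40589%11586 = 5831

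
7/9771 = 7/9771 = 0.00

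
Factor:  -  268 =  - 2^2*67^1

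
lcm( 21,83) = 1743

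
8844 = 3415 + 5429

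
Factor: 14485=5^1*2897^1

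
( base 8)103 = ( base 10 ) 67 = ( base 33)21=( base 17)3g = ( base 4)1003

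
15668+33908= 49576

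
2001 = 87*23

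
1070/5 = 214 = 214.00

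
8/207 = 8/207 = 0.04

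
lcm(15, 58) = 870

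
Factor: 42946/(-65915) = -2^1*5^( - 1 ) *109^1* 197^1*13183^ (-1 ) 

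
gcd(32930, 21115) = 5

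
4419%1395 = 234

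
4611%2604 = 2007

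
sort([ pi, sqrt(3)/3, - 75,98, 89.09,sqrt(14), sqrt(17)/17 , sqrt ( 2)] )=[ - 75,sqrt( 17) /17, sqrt(3)/3, sqrt( 2), pi,  sqrt ( 14 ), 89.09, 98]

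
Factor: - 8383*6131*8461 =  - 83^1 * 101^1*6131^1*8461^1 = - 434863019753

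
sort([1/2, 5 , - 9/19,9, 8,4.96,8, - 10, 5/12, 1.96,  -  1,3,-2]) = [ - 10,-2,-1, - 9/19 , 5/12, 1/2, 1.96,3,  4.96, 5,8, 8,  9 ]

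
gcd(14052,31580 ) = 4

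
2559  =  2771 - 212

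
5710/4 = 2855/2 = 1427.50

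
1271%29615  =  1271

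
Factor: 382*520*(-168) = -2^7*3^1*5^1*7^1*13^1*191^1 = - 33371520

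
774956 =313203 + 461753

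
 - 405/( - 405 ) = 1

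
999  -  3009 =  - 2010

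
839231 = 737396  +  101835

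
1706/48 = 853/24 =35.54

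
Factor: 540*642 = 346680= 2^3 *3^4*5^1*107^1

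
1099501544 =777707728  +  321793816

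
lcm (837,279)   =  837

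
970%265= 175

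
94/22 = 4 + 3/11   =  4.27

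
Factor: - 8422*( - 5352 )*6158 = 2^5*3^1*223^1*3079^1*4211^1 = 277569041952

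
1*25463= 25463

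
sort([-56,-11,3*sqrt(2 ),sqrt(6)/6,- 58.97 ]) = [ - 58.97, - 56, - 11,sqrt( 6)/6,3*sqrt( 2) ]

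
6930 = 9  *770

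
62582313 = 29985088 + 32597225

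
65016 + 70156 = 135172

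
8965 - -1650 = 10615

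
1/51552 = 1/51552=0.00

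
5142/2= 2571 = 2571.00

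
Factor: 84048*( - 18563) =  - 1560183024=- 2^4*3^1*17^1*19^1 * 103^1*977^1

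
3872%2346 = 1526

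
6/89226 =1/14871= 0.00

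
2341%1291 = 1050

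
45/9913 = 45/9913 =0.00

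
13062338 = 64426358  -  51364020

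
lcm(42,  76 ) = 1596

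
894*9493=8486742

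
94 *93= 8742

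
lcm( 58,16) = 464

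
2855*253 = 722315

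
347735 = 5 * 69547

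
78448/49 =1600 + 48/49 = 1600.98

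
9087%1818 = 1815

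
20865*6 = 125190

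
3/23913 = 1/7971 = 0.00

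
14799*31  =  458769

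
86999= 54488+32511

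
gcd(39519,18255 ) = 3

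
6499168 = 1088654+5410514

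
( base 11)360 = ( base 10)429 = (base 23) IF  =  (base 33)d0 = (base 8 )655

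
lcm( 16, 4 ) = 16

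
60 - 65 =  - 5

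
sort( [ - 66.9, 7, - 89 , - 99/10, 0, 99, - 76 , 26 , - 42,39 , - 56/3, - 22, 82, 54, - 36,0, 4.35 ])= [ - 89, - 76,-66.9, - 42, - 36, - 22, -56/3,-99/10, 0,0, 4.35,7,26, 39, 54, 82, 99]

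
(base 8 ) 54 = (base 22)20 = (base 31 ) 1D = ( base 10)44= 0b101100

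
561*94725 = 53140725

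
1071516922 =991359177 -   -  80157745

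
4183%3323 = 860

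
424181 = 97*4373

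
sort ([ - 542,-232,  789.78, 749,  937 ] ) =[ - 542, - 232,  749, 789.78,937]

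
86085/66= 1304+ 7/22 = 1304.32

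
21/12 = 7/4=1.75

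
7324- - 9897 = 17221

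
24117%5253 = 3105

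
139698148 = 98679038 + 41019110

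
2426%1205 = 16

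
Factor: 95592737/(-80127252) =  - 2^( - 2) * 3^( - 3 )*181^ ( - 1)*4099^(-1) * 95592737^1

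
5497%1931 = 1635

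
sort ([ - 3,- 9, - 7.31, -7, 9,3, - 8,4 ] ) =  [ - 9,-8,-7.31,-7, -3,3, 4, 9 ] 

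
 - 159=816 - 975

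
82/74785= 82/74785  =  0.00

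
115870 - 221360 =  -105490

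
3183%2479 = 704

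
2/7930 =1/3965 = 0.00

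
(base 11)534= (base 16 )282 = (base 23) 14l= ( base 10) 642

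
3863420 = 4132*935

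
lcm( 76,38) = 76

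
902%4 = 2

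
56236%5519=1046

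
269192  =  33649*8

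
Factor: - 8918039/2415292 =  - 2^( - 2 )*11^ (-1 )*13^1*17^(-1)*3229^( - 1)*686003^1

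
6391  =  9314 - 2923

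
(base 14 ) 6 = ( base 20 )6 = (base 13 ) 6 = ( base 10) 6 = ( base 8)6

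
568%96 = 88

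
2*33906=67812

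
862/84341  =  862/84341 = 0.01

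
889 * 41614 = 36994846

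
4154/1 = 4154 = 4154.00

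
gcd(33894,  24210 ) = 4842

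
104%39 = 26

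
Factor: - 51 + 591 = 540= 2^2*3^3 *5^1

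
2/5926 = 1/2963 = 0.00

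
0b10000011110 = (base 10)1054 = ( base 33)VV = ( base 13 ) 631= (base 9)1401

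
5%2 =1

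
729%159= 93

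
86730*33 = 2862090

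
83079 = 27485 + 55594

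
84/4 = 21 = 21.00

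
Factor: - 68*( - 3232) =219776 = 2^7*17^1*101^1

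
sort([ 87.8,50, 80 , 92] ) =[50,80, 87.8, 92]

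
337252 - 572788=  - 235536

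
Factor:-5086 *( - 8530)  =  43383580 = 2^2* 5^1*853^1*2543^1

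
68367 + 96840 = 165207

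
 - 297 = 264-561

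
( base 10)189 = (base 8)275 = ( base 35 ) 5e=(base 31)63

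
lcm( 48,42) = 336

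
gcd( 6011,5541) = 1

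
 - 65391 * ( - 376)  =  24587016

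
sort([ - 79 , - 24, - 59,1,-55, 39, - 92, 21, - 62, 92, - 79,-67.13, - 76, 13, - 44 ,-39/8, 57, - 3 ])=[ - 92, - 79, - 79,  -  76, - 67.13, - 62, - 59, - 55, - 44,  -  24, - 39/8, - 3 , 1, 13,21,39,57,92]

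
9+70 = 79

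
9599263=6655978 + 2943285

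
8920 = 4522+4398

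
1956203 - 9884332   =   - 7928129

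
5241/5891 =5241/5891 = 0.89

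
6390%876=258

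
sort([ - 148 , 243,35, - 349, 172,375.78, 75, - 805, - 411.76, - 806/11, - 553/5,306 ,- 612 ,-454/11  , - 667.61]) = [ -805, - 667.61 , - 612, -411.76, - 349, - 148, - 553/5, - 806/11, - 454/11 , 35, 75,172, 243,306  ,  375.78]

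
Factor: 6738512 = 2^4*11^1*38287^1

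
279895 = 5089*55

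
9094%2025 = 994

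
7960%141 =64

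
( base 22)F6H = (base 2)1110011110001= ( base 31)7M0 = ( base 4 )1303301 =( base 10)7409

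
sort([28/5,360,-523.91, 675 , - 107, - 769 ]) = [-769, - 523.91, - 107, 28/5, 360,675 ] 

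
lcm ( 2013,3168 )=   193248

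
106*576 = 61056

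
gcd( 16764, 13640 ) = 44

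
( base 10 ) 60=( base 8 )74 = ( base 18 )36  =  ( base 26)28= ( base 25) 2A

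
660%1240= 660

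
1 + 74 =75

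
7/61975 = 7/61975 = 0.00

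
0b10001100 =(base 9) 165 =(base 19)77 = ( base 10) 140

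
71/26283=71/26283 = 0.00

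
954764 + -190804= 763960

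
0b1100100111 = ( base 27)12o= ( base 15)38C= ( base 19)249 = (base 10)807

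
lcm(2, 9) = 18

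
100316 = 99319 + 997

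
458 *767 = 351286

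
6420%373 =79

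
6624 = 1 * 6624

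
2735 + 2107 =4842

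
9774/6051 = 1 + 1241/2017 = 1.62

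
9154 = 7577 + 1577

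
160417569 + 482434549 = 642852118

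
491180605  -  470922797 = 20257808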